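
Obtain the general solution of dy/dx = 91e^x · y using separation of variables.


Separate variables: dy/y = 91e^x dx.
Integrate: ln|y| = 91e^x + C₀.
Exponentiate: y = Ce^(91e^x).


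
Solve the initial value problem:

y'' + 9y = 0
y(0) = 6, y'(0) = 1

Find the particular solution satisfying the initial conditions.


Characteristic roots of r² + 9 = 0 are ±3i, so y = C₁cos(3x) + C₂sin(3x).
Apply y(0) = 6: C₁ = 6. Differentiate and apply y'(0) = 1: 3·C₂ = 1, so C₂ = 1/3.
Particular solution: y = 6cos(3x) + (1/3)sin(3x).


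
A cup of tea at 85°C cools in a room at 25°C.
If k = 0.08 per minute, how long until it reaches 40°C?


From T(t) = T_a + (T₀ - T_a)e^(-kt), set T(t) = 40:
(40 - 25) / (85 - 25) = e^(-0.08t), so t = -ln(0.250)/0.08 ≈ 17.3 minutes.


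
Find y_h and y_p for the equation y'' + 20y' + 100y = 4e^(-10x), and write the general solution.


Characteristic polynomial (r + 10)² = 0; repeated root r = -10.
y_h = (C₁ + C₂x)e^(-10x). Forcing matches the repeated root (resonance), so try y_p = Ax² e^(-10x).
Substitute and solve for A: 2A = 4, so A = 2.
General solution: y = (C₁ + C₂x + 2x²)e^(-10x).


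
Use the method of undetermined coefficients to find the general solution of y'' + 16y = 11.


Homogeneous part: r² + 16 = 0 ⇒ r = ±4i, so y_h = C₁cos(4x) + C₂sin(4x).
Try constant y_p = A; plug in: 16A = 11 ⇒ A = 11/16.
General solution: y = C₁cos(4x) + C₂sin(4x) + 11/16.


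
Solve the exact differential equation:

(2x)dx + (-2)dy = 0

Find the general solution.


Check exactness: ∂M/∂y = 0 and ∂N/∂x = 0; equal, so the equation is exact.
Integrate M with respect to x (treating y as constant): ∫M dx = x^2 + h(y).
Differentiate w.r.t. y and set equal to N: the x-dependent terms already match, leaving h'(y) = -2. Integrate: h(y) = -2y.
So F(x,y) = x^2 - 2y.
General solution: x^2 - 2y = C.


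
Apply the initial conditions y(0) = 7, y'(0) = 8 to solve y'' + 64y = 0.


Characteristic roots of r² + 64 = 0 are ±8i, so y = C₁cos(8x) + C₂sin(8x).
Apply y(0) = 7: C₁ = 7. Differentiate and apply y'(0) = 8: 8·C₂ = 8, so C₂ = 1.
Particular solution: y = 7cos(8x) + sin(8x).


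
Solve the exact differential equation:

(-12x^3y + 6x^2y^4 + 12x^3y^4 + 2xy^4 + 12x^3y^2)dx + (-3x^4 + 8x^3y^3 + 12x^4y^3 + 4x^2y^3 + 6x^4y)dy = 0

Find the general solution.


Check exactness: ∂M/∂y = -12x^3 + 24x^2y^3 + 48x^3y^3 + 8xy^3 + 24x^3y and ∂N/∂x = -12x^3 + 24x^2y^3 + 48x^3y^3 + 8xy^3 + 24x^3y; equal, so the equation is exact.
Integrate M with respect to x (treating y as constant): ∫M dx = -3x^4y + 2x^3y^4 + 3x^4y^4 + x^2y^4 + 3x^4y^2 + h(y).
Differentiate w.r.t. y and set equal to N: all terms match, so h'(y) = 0 and h is a constant absorbed into C.
General solution: -3x^4y + 2x^3y^4 + 3x^4y^4 + x^2y^4 + 3x^4y^2 = C.


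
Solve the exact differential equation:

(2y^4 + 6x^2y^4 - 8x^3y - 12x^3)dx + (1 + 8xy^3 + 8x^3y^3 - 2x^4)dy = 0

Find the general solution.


Check exactness: ∂M/∂y = 8y^3 + 24x^2y^3 - 8x^3 and ∂N/∂x = 8y^3 + 24x^2y^3 - 8x^3; equal, so the equation is exact.
Integrate M with respect to x (treating y as constant): ∫M dx = 2xy^4 + 2x^3y^4 - 2x^4y - 3x^4 + h(y).
Differentiate w.r.t. y and set equal to N: the x-dependent terms already match, leaving h'(y) = 1. Integrate: h(y) = y.
So F(x,y) = y + 2xy^4 + 2x^3y^4 - 2x^4y - 3x^4.
General solution: y + 2xy^4 + 2x^3y^4 - 2x^4y - 3x^4 = C.


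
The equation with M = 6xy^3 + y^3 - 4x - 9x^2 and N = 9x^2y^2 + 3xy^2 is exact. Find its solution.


Check exactness: ∂M/∂y = 18xy^2 + 3y^2 and ∂N/∂x = 18xy^2 + 3y^2; equal, so the equation is exact.
Integrate M with respect to x (treating y as constant): ∫M dx = 3x^2y^3 + xy^3 - 2x^2 - 3x^3 + h(y).
Differentiate w.r.t. y and set equal to N: all terms match, so h'(y) = 0 and h is a constant absorbed into C.
General solution: 3x^2y^3 + xy^3 - 2x^2 - 3x^3 = C.


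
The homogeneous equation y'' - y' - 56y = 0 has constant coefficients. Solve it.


Characteristic equation: r² - r - 56 = 0.
Factor: (r - 8)(r + 7) = 0 ⇒ r = 8, -7 (distinct real).
General solution: y = C₁e^(8x) + C₂e^(-7x).


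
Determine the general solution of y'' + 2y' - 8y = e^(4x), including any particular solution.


Characteristic roots of r² + 2r - 8 = 0 are -4, 2.
y_h = C₁e^(-4x) + C₂e^(2x).
Forcing exponent 4 is not a characteristic root; try y_p = Ae^(4x).
Substitute: A·(16 + (2)·4 + (-8)) = A·16 = 1, so A = 1/16.
General solution: y = C₁e^(-4x) + C₂e^(2x) + (1/16)e^(4x).


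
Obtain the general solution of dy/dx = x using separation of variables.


Integrate both sides with respect to x: y = ∫ x dx = (1/2)x^2 + C.


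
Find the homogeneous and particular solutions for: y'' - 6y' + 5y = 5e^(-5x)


Characteristic roots of r² - 6r + 5 = 0 are 1, 5.
y_h = C₁e^(x) + C₂e^(5x).
Forcing exponent -5 is not a characteristic root; try y_p = Ae^(-5x).
Substitute: A·(25 + (-6)·-5 + (5)) = A·60 = 5, so A = 1/12.
General solution: y = C₁e^(x) + C₂e^(5x) + (1/12)e^(-5x).


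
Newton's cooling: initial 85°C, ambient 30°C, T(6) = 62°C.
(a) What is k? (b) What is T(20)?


Newton's law: T(t) = T_a + (T₀ - T_a)e^(-kt).
(a) Use T(6) = 62: (62 - 30)/(85 - 30) = e^(-k·6), so k = -ln(0.582)/6 ≈ 0.0903.
(b) Apply k to t = 20: T(20) = 30 + (55)e^(-1.805) ≈ 39.0°C.


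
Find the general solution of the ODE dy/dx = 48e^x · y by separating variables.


Separate variables: dy/y = 48e^x dx.
Integrate: ln|y| = 48e^x + C₀.
Exponentiate: y = Ce^(48e^x).


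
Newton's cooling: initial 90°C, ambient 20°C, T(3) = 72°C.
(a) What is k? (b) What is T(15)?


Newton's law: T(t) = T_a + (T₀ - T_a)e^(-kt).
(a) Use T(3) = 72: (72 - 20)/(90 - 20) = e^(-k·3), so k = -ln(0.743)/3 ≈ 0.0991.
(b) Apply k to t = 15: T(15) = 20 + (70)e^(-1.486) ≈ 35.8°C.


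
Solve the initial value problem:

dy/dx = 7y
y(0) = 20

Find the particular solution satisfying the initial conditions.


General solution of y' = 7y is y = Ce^(7x).
Apply y(0) = 20: C = 20.
Particular solution: y = 20e^(7x).


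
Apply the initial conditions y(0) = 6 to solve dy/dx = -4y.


General solution of y' = -4y is y = Ce^(-4x).
Apply y(0) = 6: C = 6.
Particular solution: y = 6e^(-4x).


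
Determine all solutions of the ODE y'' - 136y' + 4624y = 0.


Characteristic equation: r² - 136r + 4624 = 0, i.e. (r - 68)² = 0.
Repeated root r = 68; include an x factor for the second linearly independent solution.
General solution: y = (C₁ + C₂x)e^(68x).


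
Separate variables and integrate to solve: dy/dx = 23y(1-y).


Separate: dy/[y(1-y)] = 23 dx.
Partial fractions: 1/[y(1-y)] = 1/y + 1/(1-y).
Integrate: ln|y/(1-y)| = 23x + C₀.
Solve for y: y = 1/(1 + Ce^(-23x)).


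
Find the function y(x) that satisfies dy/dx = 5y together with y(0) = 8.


General solution of y' = 5y is y = Ce^(5x).
Apply y(0) = 8: C = 8.
Particular solution: y = 8e^(5x).


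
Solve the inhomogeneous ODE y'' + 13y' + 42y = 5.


Characteristic roots of r² + 13r + 42 = 0 are -7, -6.
y_h = C₁e^(-7x) + C₂e^(-6x).
Constant forcing; try y_p = A. Then 42A = 5 ⇒ A = 5/42.
General solution: y = C₁e^(-7x) + C₂e^(-6x) + 5/42.


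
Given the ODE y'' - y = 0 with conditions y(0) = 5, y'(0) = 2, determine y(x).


Characteristic roots of r² - 1 = 0 are 1, -1.
General solution y = c₁ e^(x) + c₂ e^(-x).
Apply y(0) = 5: c₁ + c₂ = 5. Apply y'(0) = 2: 1 c₁ - 1 c₂ = 2.
Solve: c₁ = 7/2, c₂ = 3/2.
Particular solution: y = (7/2)e^(x) + (3/2)e^(-x).


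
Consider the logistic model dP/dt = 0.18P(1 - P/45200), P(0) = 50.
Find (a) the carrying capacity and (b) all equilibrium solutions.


Logistic ODE dP/dt = 0.18P(1 - P/45200) has equilibria where dP/dt = 0, i.e. P = 0 or P = 45200.
The coefficient (1 - P/K) = 0 when P = K, identifying K = 45200 as the carrying capacity.
(a) K = 45200; (b) equilibria P = 0 and P = 45200.


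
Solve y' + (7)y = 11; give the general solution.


P(x) = 7, Q(x) = 11; integrating factor μ = e^(7x).
(μ y)' = 11e^(7x) ⇒ μ y = (11/7)e^(7x) + C.
Divide by μ: y = 11/7 + Ce^(-7x).


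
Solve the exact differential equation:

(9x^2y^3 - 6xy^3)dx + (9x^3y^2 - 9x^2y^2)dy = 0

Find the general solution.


Check exactness: ∂M/∂y = 27x^2y^2 - 18xy^2 and ∂N/∂x = 27x^2y^2 - 18xy^2; equal, so the equation is exact.
Integrate M with respect to x (treating y as constant): ∫M dx = 3x^3y^3 - 3x^2y^3 + h(y).
Differentiate w.r.t. y and set equal to N: all terms match, so h'(y) = 0 and h is a constant absorbed into C.
General solution: 3x^3y^3 - 3x^2y^3 = C.


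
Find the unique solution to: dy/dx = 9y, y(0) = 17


General solution of y' = 9y is y = Ce^(9x).
Apply y(0) = 17: C = 17.
Particular solution: y = 17e^(9x).


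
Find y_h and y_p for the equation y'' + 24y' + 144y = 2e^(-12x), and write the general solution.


Characteristic polynomial (r + 12)² = 0; repeated root r = -12.
y_h = (C₁ + C₂x)e^(-12x). Forcing matches the repeated root (resonance), so try y_p = Ax² e^(-12x).
Substitute and solve for A: 2A = 2, so A = 1.
General solution: y = (C₁ + C₂x + x²)e^(-12x).


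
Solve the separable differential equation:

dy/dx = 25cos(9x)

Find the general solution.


g(y) = 1, so integrate directly: y = ∫ 25cos(9x) dx = (25/9)sin(9x) + C.


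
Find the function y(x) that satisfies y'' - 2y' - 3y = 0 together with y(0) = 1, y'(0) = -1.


Characteristic roots of r² - 2r - 3 = 0 are 3, -1.
General solution y = c₁ e^(3x) + c₂ e^(-x).
Apply y(0) = 1: c₁ + c₂ = 1. Apply y'(0) = -1: 3 c₁ - 1 c₂ = -1.
Solve: c₁ = 0, c₂ = 1.
Particular solution: y = 0e^(3x) + e^(-x).


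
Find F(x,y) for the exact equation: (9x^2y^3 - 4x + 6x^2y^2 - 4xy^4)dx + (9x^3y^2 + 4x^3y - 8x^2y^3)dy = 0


Check exactness: ∂M/∂y = 27x^2y^2 + 12x^2y - 16xy^3 and ∂N/∂x = 27x^2y^2 + 12x^2y - 16xy^3; equal, so the equation is exact.
Integrate M with respect to x (treating y as constant): ∫M dx = 3x^3y^3 - 2x^2 + 2x^3y^2 - 2x^2y^4 + h(y).
Differentiate w.r.t. y and set equal to N: all terms match, so h'(y) = 0 and h is a constant absorbed into C.
General solution: 3x^3y^3 - 2x^2 + 2x^3y^2 - 2x^2y^4 = C.


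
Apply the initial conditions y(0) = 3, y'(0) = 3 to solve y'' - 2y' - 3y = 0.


Characteristic roots of r² - 2r - 3 = 0 are 3, -1.
General solution y = c₁ e^(3x) + c₂ e^(-x).
Apply y(0) = 3: c₁ + c₂ = 3. Apply y'(0) = 3: 3 c₁ - 1 c₂ = 3.
Solve: c₁ = 3/2, c₂ = 3/2.
Particular solution: y = (3/2)e^(3x) + (3/2)e^(-x).


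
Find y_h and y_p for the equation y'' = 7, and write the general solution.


Characteristic polynomial (r - 0)² = 0; repeated root r = 0.
y_h = (C₁ + C₂x). Forcing matches the repeated root (resonance), so try y_p = Ax².
Substitute and solve for A: 2A = 7, so A = 7/2.
General solution: y = C₁ + C₂x + (7/2)x².


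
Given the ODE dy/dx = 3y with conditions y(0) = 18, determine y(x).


General solution of y' = 3y is y = Ce^(3x).
Apply y(0) = 18: C = 18.
Particular solution: y = 18e^(3x).


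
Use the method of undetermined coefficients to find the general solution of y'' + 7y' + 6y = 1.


Characteristic roots of r² + 7r + 6 = 0 are -1, -6.
y_h = C₁e^(-x) + C₂e^(-6x).
Constant forcing; try y_p = A. Then 6A = 1 ⇒ A = 1/6.
General solution: y = C₁e^(-x) + C₂e^(-6x) + 1/6.


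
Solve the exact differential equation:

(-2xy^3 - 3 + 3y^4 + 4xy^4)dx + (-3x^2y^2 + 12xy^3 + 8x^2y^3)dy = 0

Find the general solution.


Check exactness: ∂M/∂y = -6xy^2 + 12y^3 + 16xy^3 and ∂N/∂x = -6xy^2 + 12y^3 + 16xy^3; equal, so the equation is exact.
Integrate M with respect to x (treating y as constant): ∫M dx = -x^2y^3 - 3x + 3xy^4 + 2x^2y^4 + h(y).
Differentiate w.r.t. y and set equal to N: all terms match, so h'(y) = 0 and h is a constant absorbed into C.
General solution: -x^2y^3 - 3x + 3xy^4 + 2x^2y^4 = C.


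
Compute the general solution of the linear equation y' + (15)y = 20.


P(x) = 15, Q(x) = 20; integrating factor μ = e^(15x).
(μ y)' = 20e^(15x) ⇒ μ y = (4/3)e^(15x) + C.
Divide by μ: y = 4/3 + Ce^(-15x).


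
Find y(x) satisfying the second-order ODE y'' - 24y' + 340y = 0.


Characteristic equation: r² - 24r + 340 = 0.
Discriminant is negative; roots r = 12 ± 14i (complex conjugate pair).
General solution uses e^(α x)(C₁ cos(β x) + C₂ sin(β x)): y = e^(12x)(C₁cos(14x) + C₂sin(14x)).


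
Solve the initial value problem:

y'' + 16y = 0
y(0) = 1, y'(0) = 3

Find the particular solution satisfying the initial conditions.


Characteristic roots of r² + 16 = 0 are ±4i, so y = C₁cos(4x) + C₂sin(4x).
Apply y(0) = 1: C₁ = 1. Differentiate and apply y'(0) = 3: 4·C₂ = 3, so C₂ = 3/4.
Particular solution: y = cos(4x) + (3/4)sin(4x).


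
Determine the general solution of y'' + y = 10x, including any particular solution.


Homogeneous: r² + 1 = 0 ⇒ r = ±1i, y_h = C₁cos(x) + C₂sin(x).
Polynomial forcing; try y_p = Ax + B. Then y_p'' + 1 y_p = 1(Ax + B) = 10x, so B = 0 and A = 10.
General solution: y = C₁cos(x) + C₂sin(x) + 10x.


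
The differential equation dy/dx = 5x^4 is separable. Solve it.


Integrate both sides with respect to x: y = ∫ 5x^4 dx = x^5 + C.


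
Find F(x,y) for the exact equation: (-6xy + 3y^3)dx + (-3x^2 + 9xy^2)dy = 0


Check exactness: ∂M/∂y = -6x + 9y^2 and ∂N/∂x = -6x + 9y^2; equal, so the equation is exact.
Integrate M with respect to x (treating y as constant): ∫M dx = -3x^2y + 3xy^3 + h(y).
Differentiate w.r.t. y and set equal to N: all terms match, so h'(y) = 0 and h is a constant absorbed into C.
General solution: -3x^2y + 3xy^3 = C.


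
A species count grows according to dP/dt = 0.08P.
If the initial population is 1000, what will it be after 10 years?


The ODE dP/dt = 0.08P has solution P(t) = P(0)e^(0.08t).
Substitute P(0) = 1000 and t = 10: P(10) = 1000 e^(0.80) ≈ 2226.


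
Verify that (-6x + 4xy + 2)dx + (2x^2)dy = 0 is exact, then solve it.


Check exactness: ∂M/∂y = 4x and ∂N/∂x = 4x; equal, so the equation is exact.
Integrate M with respect to x (treating y as constant): ∫M dx = -3x^2 + 2x^2y + 2x + h(y).
Differentiate w.r.t. y and set equal to N: all terms match, so h'(y) = 0 and h is a constant absorbed into C.
General solution: -3x^2 + 2x^2y + 2x = C.


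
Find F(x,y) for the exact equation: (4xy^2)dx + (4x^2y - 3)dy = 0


Check exactness: ∂M/∂y = 8xy and ∂N/∂x = 8xy; equal, so the equation is exact.
Integrate M with respect to x (treating y as constant): ∫M dx = 2x^2y^2 + h(y).
Differentiate w.r.t. y and set equal to N: the x-dependent terms already match, leaving h'(y) = -3. Integrate: h(y) = -3y.
So F(x,y) = 2x^2y^2 - 3y.
General solution: 2x^2y^2 - 3y = C.


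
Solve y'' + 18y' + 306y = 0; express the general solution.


Characteristic equation: r² + 18r + 306 = 0.
Discriminant is negative; roots r = -9 ± 15i (complex conjugate pair).
General solution uses e^(α x)(C₁ cos(β x) + C₂ sin(β x)): y = e^(-9x)(C₁cos(15x) + C₂sin(15x)).


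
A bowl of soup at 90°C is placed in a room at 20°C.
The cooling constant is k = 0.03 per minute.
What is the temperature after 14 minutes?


Newton's law: dT/dt = -k(T - T_a) has solution T(t) = T_a + (T₀ - T_a)e^(-kt).
Plug in T_a = 20, T₀ = 90, k = 0.03, t = 14: T(14) = 20 + (70)e^(-0.42) ≈ 66.0°C.


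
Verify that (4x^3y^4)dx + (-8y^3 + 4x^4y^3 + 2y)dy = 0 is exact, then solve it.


Check exactness: ∂M/∂y = 16x^3y^3 and ∂N/∂x = 16x^3y^3; equal, so the equation is exact.
Integrate M with respect to x (treating y as constant): ∫M dx = x^4y^4 + h(y).
Differentiate w.r.t. y and set equal to N: the x-dependent terms already match, leaving h'(y) = -8y^3 + 2y. Integrate: h(y) = -2y^4 + y^2.
So F(x,y) = -2y^4 + x^4y^4 + y^2.
General solution: -2y^4 + x^4y^4 + y^2 = C.


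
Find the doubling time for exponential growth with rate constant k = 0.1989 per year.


Exponential growth: P(t) = P₀ e^(0.1989t). Set P(t)/P₀ = 2: e^(0.1989t) = 2.
Solve: t = ln(2)/0.1989 ≈ 3.48 years.


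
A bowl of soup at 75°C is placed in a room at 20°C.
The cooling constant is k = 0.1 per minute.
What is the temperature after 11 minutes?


Newton's law: dT/dt = -k(T - T_a) has solution T(t) = T_a + (T₀ - T_a)e^(-kt).
Plug in T_a = 20, T₀ = 75, k = 0.1, t = 11: T(11) = 20 + (55)e^(-1.10) ≈ 38.3°C.


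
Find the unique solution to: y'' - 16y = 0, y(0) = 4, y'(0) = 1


Characteristic roots of r² - 16 = 0 are -4, 4.
General solution y = c₁ e^(-4x) + c₂ e^(4x).
Apply y(0) = 4: c₁ + c₂ = 4. Apply y'(0) = 1: -4 c₁ + 4 c₂ = 1.
Solve: c₁ = 15/8, c₂ = 17/8.
Particular solution: y = (15/8)e^(-4x) + (17/8)e^(4x).


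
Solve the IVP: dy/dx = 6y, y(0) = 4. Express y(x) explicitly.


General solution of y' = 6y is y = Ce^(6x).
Apply y(0) = 4: C = 4.
Particular solution: y = 4e^(6x).


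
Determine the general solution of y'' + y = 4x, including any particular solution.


Homogeneous: r² + 1 = 0 ⇒ r = ±1i, y_h = C₁cos(x) + C₂sin(x).
Polynomial forcing; try y_p = Ax + B. Then y_p'' + 1 y_p = 1(Ax + B) = 4x, so B = 0 and A = 4.
General solution: y = C₁cos(x) + C₂sin(x) + 4x.


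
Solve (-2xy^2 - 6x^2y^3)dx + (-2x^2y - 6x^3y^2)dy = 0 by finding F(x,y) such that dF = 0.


Check exactness: ∂M/∂y = -4xy - 18x^2y^2 and ∂N/∂x = -4xy - 18x^2y^2; equal, so the equation is exact.
Integrate M with respect to x (treating y as constant): ∫M dx = -x^2y^2 - 2x^3y^3 + h(y).
Differentiate w.r.t. y and set equal to N: all terms match, so h'(y) = 0 and h is a constant absorbed into C.
General solution: -x^2y^2 - 2x^3y^3 = C.


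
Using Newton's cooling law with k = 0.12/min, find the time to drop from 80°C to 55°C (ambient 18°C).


From T(t) = T_a + (T₀ - T_a)e^(-kt), set T(t) = 55:
(55 - 18) / (80 - 18) = e^(-0.12t), so t = -ln(0.597)/0.12 ≈ 4.3 minutes.


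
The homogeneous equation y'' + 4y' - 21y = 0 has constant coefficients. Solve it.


Characteristic equation: r² + 4r - 21 = 0.
Factor: (r - 3)(r + 7) = 0 ⇒ r = 3, -7 (distinct real).
General solution: y = C₁e^(3x) + C₂e^(-7x).


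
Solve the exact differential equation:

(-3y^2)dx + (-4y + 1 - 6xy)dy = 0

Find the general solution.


Check exactness: ∂M/∂y = -6y and ∂N/∂x = -6y; equal, so the equation is exact.
Integrate M with respect to x (treating y as constant): ∫M dx = -3xy^2 + h(y).
Differentiate w.r.t. y and set equal to N: the x-dependent terms already match, leaving h'(y) = -4y + 1. Integrate: h(y) = -2y^2 + y.
So F(x,y) = -2y^2 + y - 3xy^2.
General solution: -2y^2 + y - 3xy^2 = C.


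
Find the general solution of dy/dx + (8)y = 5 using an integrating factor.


P(x) = 8, Q(x) = 5; integrating factor μ = e^(8x).
(μ y)' = 5e^(8x) ⇒ μ y = (5/8)e^(8x) + C.
Divide by μ: y = 5/8 + Ce^(-8x).


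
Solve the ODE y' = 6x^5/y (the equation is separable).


Separate variables: y dy = 6x^5 dx.
Integrate both sides: y²/2 = x^6 + C₀.
Multiply by 2: y² = 2x^6 + C.


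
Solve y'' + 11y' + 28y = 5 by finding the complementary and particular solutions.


Characteristic roots of r² + 11r + 28 = 0 are -7, -4.
y_h = C₁e^(-7x) + C₂e^(-4x).
Constant forcing; try y_p = A. Then 28A = 5 ⇒ A = 5/28.
General solution: y = C₁e^(-7x) + C₂e^(-4x) + 5/28.


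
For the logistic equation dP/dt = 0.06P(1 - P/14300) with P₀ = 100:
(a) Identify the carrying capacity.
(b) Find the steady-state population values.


Logistic ODE dP/dt = 0.06P(1 - P/14300) has equilibria where dP/dt = 0, i.e. P = 0 or P = 14300.
The coefficient (1 - P/K) = 0 when P = K, identifying K = 14300 as the carrying capacity.
(a) K = 14300; (b) equilibria P = 0 and P = 14300.


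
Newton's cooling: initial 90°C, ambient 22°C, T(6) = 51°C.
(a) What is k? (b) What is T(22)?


Newton's law: T(t) = T_a + (T₀ - T_a)e^(-kt).
(a) Use T(6) = 51: (51 - 22)/(90 - 22) = e^(-k·6), so k = -ln(0.426)/6 ≈ 0.1420.
(b) Apply k to t = 22: T(22) = 22 + (68)e^(-3.125) ≈ 25.0°C.


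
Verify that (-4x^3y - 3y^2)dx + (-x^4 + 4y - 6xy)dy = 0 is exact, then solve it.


Check exactness: ∂M/∂y = -4x^3 - 6y and ∂N/∂x = -4x^3 - 6y; equal, so the equation is exact.
Integrate M with respect to x (treating y as constant): ∫M dx = -x^4y - 3xy^2 + h(y).
Differentiate w.r.t. y and set equal to N: the x-dependent terms already match, leaving h'(y) = 4y. Integrate: h(y) = 2y^2.
So F(x,y) = -x^4y + 2y^2 - 3xy^2.
General solution: -x^4y + 2y^2 - 3xy^2 = C.


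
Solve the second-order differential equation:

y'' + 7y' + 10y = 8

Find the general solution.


Characteristic roots of r² + 7r + 10 = 0 are -2, -5.
y_h = C₁e^(-2x) + C₂e^(-5x).
Constant forcing; try y_p = A. Then 10A = 8 ⇒ A = 4/5.
General solution: y = C₁e^(-2x) + C₂e^(-5x) + 4/5.


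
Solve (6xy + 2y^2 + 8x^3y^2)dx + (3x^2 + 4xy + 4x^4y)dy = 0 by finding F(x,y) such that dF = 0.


Check exactness: ∂M/∂y = 6x + 4y + 16x^3y and ∂N/∂x = 6x + 4y + 16x^3y; equal, so the equation is exact.
Integrate M with respect to x (treating y as constant): ∫M dx = 3x^2y + 2xy^2 + 2x^4y^2 + h(y).
Differentiate w.r.t. y and set equal to N: all terms match, so h'(y) = 0 and h is a constant absorbed into C.
General solution: 3x^2y + 2xy^2 + 2x^4y^2 = C.


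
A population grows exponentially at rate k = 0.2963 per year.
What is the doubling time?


Exponential growth: P(t) = P₀ e^(0.2963t). Set P(t)/P₀ = 2: e^(0.2963t) = 2.
Solve: t = ln(2)/0.2963 ≈ 2.34 years.


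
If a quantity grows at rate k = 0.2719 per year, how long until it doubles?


Exponential growth: P(t) = P₀ e^(0.2719t). Set P(t)/P₀ = 2: e^(0.2719t) = 2.
Solve: t = ln(2)/0.2719 ≈ 2.55 years.


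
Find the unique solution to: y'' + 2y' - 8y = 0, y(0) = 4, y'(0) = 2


Characteristic roots of r² + 2r - 8 = 0 are 2, -4.
General solution y = c₁ e^(2x) + c₂ e^(-4x).
Apply y(0) = 4: c₁ + c₂ = 4. Apply y'(0) = 2: 2 c₁ - 4 c₂ = 2.
Solve: c₁ = 3, c₂ = 1.
Particular solution: y = 3e^(2x) + e^(-4x).


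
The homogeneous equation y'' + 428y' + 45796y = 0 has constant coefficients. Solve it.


Characteristic equation: r² + 428r + 45796 = 0, i.e. (r + 214)² = 0.
Repeated root r = -214; include an x factor for the second linearly independent solution.
General solution: y = (C₁ + C₂x)e^(-214x).


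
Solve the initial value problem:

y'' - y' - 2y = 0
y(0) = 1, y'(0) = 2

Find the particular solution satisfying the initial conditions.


Characteristic roots of r² - r - 2 = 0 are 2, -1.
General solution y = c₁ e^(2x) + c₂ e^(-x).
Apply y(0) = 1: c₁ + c₂ = 1. Apply y'(0) = 2: 2 c₁ - 1 c₂ = 2.
Solve: c₁ = 1, c₂ = 0.
Particular solution: y = e^(2x) + 0e^(-x).


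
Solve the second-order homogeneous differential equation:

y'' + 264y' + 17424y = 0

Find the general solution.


Characteristic equation: r² + 264r + 17424 = 0, i.e. (r + 132)² = 0.
Repeated root r = -132; include an x factor for the second linearly independent solution.
General solution: y = (C₁ + C₂x)e^(-132x).


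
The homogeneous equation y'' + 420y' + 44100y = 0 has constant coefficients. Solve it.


Characteristic equation: r² + 420r + 44100 = 0, i.e. (r + 210)² = 0.
Repeated root r = -210; include an x factor for the second linearly independent solution.
General solution: y = (C₁ + C₂x)e^(-210x).


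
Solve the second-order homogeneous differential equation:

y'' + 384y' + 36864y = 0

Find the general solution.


Characteristic equation: r² + 384r + 36864 = 0, i.e. (r + 192)² = 0.
Repeated root r = -192; include an x factor for the second linearly independent solution.
General solution: y = (C₁ + C₂x)e^(-192x).


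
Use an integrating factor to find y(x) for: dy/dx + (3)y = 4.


P(x) = 3, Q(x) = 4; integrating factor μ = e^(3x).
(μ y)' = 4e^(3x) ⇒ μ y = (4/3)e^(3x) + C.
Divide by μ: y = 4/3 + Ce^(-3x).


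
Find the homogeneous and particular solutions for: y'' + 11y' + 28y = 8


Characteristic roots of r² + 11r + 28 = 0 are -7, -4.
y_h = C₁e^(-7x) + C₂e^(-4x).
Constant forcing; try y_p = A. Then 28A = 8 ⇒ A = 2/7.
General solution: y = C₁e^(-7x) + C₂e^(-4x) + 2/7.


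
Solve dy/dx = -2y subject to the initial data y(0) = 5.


General solution of y' = -2y is y = Ce^(-2x).
Apply y(0) = 5: C = 5.
Particular solution: y = 5e^(-2x).


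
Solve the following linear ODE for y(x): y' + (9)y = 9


P(x) = 9, Q(x) = 9; integrating factor μ = e^(9x).
(μ y)' = 9e^(9x) ⇒ μ y = e^(9x) + C.
Divide by μ: y = 1 + Ce^(-9x).


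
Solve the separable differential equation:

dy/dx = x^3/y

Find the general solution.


Separate variables: y dy = x^3 dx.
Integrate both sides: y²/2 = (1/4)x^4 + C₀.
Multiply by 2: y² = (1/2)x^4 + C.


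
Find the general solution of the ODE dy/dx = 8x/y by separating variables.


Separate variables: y dy = 8x dx.
Integrate both sides: y²/2 = 4x^2 + C₀.
Multiply by 2: y² = 8x^2 + C.


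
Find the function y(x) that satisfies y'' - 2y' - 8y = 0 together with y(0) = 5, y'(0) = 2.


Characteristic roots of r² - 2r - 8 = 0 are 4, -2.
General solution y = c₁ e^(4x) + c₂ e^(-2x).
Apply y(0) = 5: c₁ + c₂ = 5. Apply y'(0) = 2: 4 c₁ - 2 c₂ = 2.
Solve: c₁ = 2, c₂ = 3.
Particular solution: y = 2e^(4x) + 3e^(-2x).


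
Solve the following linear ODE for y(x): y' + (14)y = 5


P(x) = 14, Q(x) = 5; integrating factor μ = e^(14x).
(μ y)' = 5e^(14x) ⇒ μ y = (5/14)e^(14x) + C.
Divide by μ: y = 5/14 + Ce^(-14x).


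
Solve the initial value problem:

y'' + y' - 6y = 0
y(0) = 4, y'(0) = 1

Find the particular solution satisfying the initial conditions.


Characteristic roots of r² + r - 6 = 0 are 2, -3.
General solution y = c₁ e^(2x) + c₂ e^(-3x).
Apply y(0) = 4: c₁ + c₂ = 4. Apply y'(0) = 1: 2 c₁ - 3 c₂ = 1.
Solve: c₁ = 13/5, c₂ = 7/5.
Particular solution: y = (13/5)e^(2x) + (7/5)e^(-3x).


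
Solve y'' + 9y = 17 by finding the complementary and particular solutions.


Homogeneous part: r² + 9 = 0 ⇒ r = ±3i, so y_h = C₁cos(3x) + C₂sin(3x).
Try constant y_p = A; plug in: 9A = 17 ⇒ A = 17/9.
General solution: y = C₁cos(3x) + C₂sin(3x) + 17/9.


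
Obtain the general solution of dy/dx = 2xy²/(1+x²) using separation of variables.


Separate: dy/y² = 2x/(1+x²) dx.
Integrate LHS: ∫ dy/y² = -1/y.
Integrate RHS via u = 1+x²: ln(1+x²) + C.
Result: -1/y = ln(1+x²) + C.


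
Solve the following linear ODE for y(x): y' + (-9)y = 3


P(x) = -9 ⇒ μ = e^(-9x).
(μ y)' = 3e^(-9x) ⇒ μ y = -(1/3)e^(-9x) + C.
Divide by μ: y = -1/3 + Ce^(9x).


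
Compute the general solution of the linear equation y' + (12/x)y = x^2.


P(x) = 12/x ⇒ μ = x^12.
(x^12 y)' = x^14 ⇒ x^12 y = x^15/(15) + C.
Solve for y: y = (1/15)x^3 + C/x^12.


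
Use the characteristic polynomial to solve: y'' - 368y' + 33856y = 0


Characteristic equation: r² - 368r + 33856 = 0, i.e. (r - 184)² = 0.
Repeated root r = 184; include an x factor for the second linearly independent solution.
General solution: y = (C₁ + C₂x)e^(184x).


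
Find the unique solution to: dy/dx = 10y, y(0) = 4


General solution of y' = 10y is y = Ce^(10x).
Apply y(0) = 4: C = 4.
Particular solution: y = 4e^(10x).


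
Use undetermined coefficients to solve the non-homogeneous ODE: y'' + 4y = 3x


Homogeneous: r² + 4 = 0 ⇒ r = ±2i, y_h = C₁cos(2x) + C₂sin(2x).
Polynomial forcing; try y_p = Ax + B. Then y_p'' + 4 y_p = 4(Ax + B) = 3x, so B = 0 and A = 3/4.
General solution: y = C₁cos(2x) + C₂sin(2x) + (3/4)x.


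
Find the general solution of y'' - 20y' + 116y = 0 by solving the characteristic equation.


Characteristic equation: r² - 20r + 116 = 0.
Discriminant is negative; roots r = 10 ± 4i (complex conjugate pair).
General solution uses e^(α x)(C₁ cos(β x) + C₂ sin(β x)): y = e^(10x)(C₁cos(4x) + C₂sin(4x)).


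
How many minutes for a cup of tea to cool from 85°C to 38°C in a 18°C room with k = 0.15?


From T(t) = T_a + (T₀ - T_a)e^(-kt), set T(t) = 38:
(38 - 18) / (85 - 18) = e^(-0.15t), so t = -ln(0.299)/0.15 ≈ 8.1 minutes.


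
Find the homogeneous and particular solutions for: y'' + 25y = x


Homogeneous: r² + 25 = 0 ⇒ r = ±5i, y_h = C₁cos(5x) + C₂sin(5x).
Polynomial forcing; try y_p = Ax + B. Then y_p'' + 25 y_p = 25(Ax + B) = x, so B = 0 and A = 1/25.
General solution: y = C₁cos(5x) + C₂sin(5x) + (1/25)x.


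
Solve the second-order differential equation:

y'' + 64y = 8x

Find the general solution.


Homogeneous: r² + 64 = 0 ⇒ r = ±8i, y_h = C₁cos(8x) + C₂sin(8x).
Polynomial forcing; try y_p = Ax + B. Then y_p'' + 64 y_p = 64(Ax + B) = 8x, so B = 0 and A = 1/8.
General solution: y = C₁cos(8x) + C₂sin(8x) + (1/8)x.


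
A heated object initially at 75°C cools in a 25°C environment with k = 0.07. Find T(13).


Newton's law: dT/dt = -k(T - T_a) has solution T(t) = T_a + (T₀ - T_a)e^(-kt).
Plug in T_a = 25, T₀ = 75, k = 0.07, t = 13: T(13) = 25 + (50)e^(-0.91) ≈ 45.1°C.


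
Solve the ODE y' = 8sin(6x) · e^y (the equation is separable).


Separate: e^(-y) dy = 8sin(6x) dx.
Integrate: -e^(-y) = -(4/3)cos(6x) + C₀.
Rearrange: e^(-y) = (4/3)cos(6x) + C.


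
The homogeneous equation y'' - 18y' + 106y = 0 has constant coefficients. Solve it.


Characteristic equation: r² - 18r + 106 = 0.
Discriminant is negative; roots r = 9 ± 5i (complex conjugate pair).
General solution uses e^(α x)(C₁ cos(β x) + C₂ sin(β x)): y = e^(9x)(C₁cos(5x) + C₂sin(5x)).


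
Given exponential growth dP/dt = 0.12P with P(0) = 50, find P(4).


The ODE dP/dt = 0.12P has solution P(t) = P(0)e^(0.12t).
Substitute P(0) = 50 and t = 4: P(4) = 50 e^(0.48) ≈ 81.


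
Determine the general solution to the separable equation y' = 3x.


Integrate both sides with respect to x: y = ∫ 3x dx = (3/2)x^2 + C.


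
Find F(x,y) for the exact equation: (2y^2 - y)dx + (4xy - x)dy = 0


Check exactness: ∂M/∂y = 4y - 1 and ∂N/∂x = 4y - 1; equal, so the equation is exact.
Integrate M with respect to x (treating y as constant): ∫M dx = 2xy^2 - xy + h(y).
Differentiate w.r.t. y and set equal to N: all terms match, so h'(y) = 0 and h is a constant absorbed into C.
General solution: 2xy^2 - xy = C.


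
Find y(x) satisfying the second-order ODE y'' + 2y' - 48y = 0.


Characteristic equation: r² + 2r - 48 = 0.
Factor: (r - 6)(r + 8) = 0 ⇒ r = 6, -8 (distinct real).
General solution: y = C₁e^(6x) + C₂e^(-8x).


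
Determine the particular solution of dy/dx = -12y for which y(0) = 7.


General solution of y' = -12y is y = Ce^(-12x).
Apply y(0) = 7: C = 7.
Particular solution: y = 7e^(-12x).


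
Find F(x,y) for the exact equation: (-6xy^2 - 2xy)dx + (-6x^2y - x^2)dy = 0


Check exactness: ∂M/∂y = -12xy - 2x and ∂N/∂x = -12xy - 2x; equal, so the equation is exact.
Integrate M with respect to x (treating y as constant): ∫M dx = -3x^2y^2 - x^2y + h(y).
Differentiate w.r.t. y and set equal to N: all terms match, so h'(y) = 0 and h is a constant absorbed into C.
General solution: -3x^2y^2 - x^2y = C.


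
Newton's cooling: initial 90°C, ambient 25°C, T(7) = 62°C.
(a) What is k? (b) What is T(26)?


Newton's law: T(t) = T_a + (T₀ - T_a)e^(-kt).
(a) Use T(7) = 62: (62 - 25)/(90 - 25) = e^(-k·7), so k = -ln(0.569)/7 ≈ 0.0805.
(b) Apply k to t = 26: T(26) = 25 + (65)e^(-2.093) ≈ 33.0°C.


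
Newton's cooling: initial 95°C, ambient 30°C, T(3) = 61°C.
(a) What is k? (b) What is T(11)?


Newton's law: T(t) = T_a + (T₀ - T_a)e^(-kt).
(a) Use T(3) = 61: (61 - 30)/(95 - 30) = e^(-k·3), so k = -ln(0.477)/3 ≈ 0.2468.
(b) Apply k to t = 11: T(11) = 30 + (65)e^(-2.715) ≈ 34.3°C.


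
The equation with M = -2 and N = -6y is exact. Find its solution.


Check exactness: ∂M/∂y = 0 and ∂N/∂x = 0; equal, so the equation is exact.
Integrate M with respect to x (treating y as constant): ∫M dx = -2x + h(y).
Differentiate w.r.t. y and set equal to N: the x-dependent terms already match, leaving h'(y) = -6y. Integrate: h(y) = -3y^2.
So F(x,y) = -3y^2 - 2x.
General solution: -3y^2 - 2x = C.


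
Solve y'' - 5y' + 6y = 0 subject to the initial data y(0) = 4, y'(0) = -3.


Characteristic roots of r² - 5r + 6 = 0 are 2, 3.
General solution y = c₁ e^(2x) + c₂ e^(3x).
Apply y(0) = 4: c₁ + c₂ = 4. Apply y'(0) = -3: 2 c₁ + 3 c₂ = -3.
Solve: c₁ = 15, c₂ = -11.
Particular solution: y = 15e^(2x) - 11e^(3x).


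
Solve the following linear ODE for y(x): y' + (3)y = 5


P(x) = 3, Q(x) = 5; integrating factor μ = e^(3x).
(μ y)' = 5e^(3x) ⇒ μ y = (5/3)e^(3x) + C.
Divide by μ: y = 5/3 + Ce^(-3x).


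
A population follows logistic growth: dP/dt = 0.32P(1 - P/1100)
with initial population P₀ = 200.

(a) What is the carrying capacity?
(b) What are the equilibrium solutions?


Logistic ODE dP/dt = 0.32P(1 - P/1100) has equilibria where dP/dt = 0, i.e. P = 0 or P = 1100.
The coefficient (1 - P/K) = 0 when P = K, identifying K = 1100 as the carrying capacity.
(a) K = 1100; (b) equilibria P = 0 and P = 1100.


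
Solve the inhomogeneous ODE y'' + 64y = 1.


Homogeneous part: r² + 64 = 0 ⇒ r = ±8i, so y_h = C₁cos(8x) + C₂sin(8x).
Try constant y_p = A; plug in: 64A = 1 ⇒ A = 1/64.
General solution: y = C₁cos(8x) + C₂sin(8x) + 1/64.


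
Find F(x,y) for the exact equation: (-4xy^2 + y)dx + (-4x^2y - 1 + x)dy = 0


Check exactness: ∂M/∂y = -8xy + 1 and ∂N/∂x = -8xy + 1; equal, so the equation is exact.
Integrate M with respect to x (treating y as constant): ∫M dx = -2x^2y^2 + xy + h(y).
Differentiate w.r.t. y and set equal to N: the x-dependent terms already match, leaving h'(y) = -1. Integrate: h(y) = -y.
So F(x,y) = -2x^2y^2 - y + xy.
General solution: -2x^2y^2 - y + xy = C.


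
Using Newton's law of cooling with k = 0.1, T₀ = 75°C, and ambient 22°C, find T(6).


Newton's law: dT/dt = -k(T - T_a) has solution T(t) = T_a + (T₀ - T_a)e^(-kt).
Plug in T_a = 22, T₀ = 75, k = 0.1, t = 6: T(6) = 22 + (53)e^(-0.60) ≈ 51.1°C.


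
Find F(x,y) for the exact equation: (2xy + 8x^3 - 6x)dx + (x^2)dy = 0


Check exactness: ∂M/∂y = 2x and ∂N/∂x = 2x; equal, so the equation is exact.
Integrate M with respect to x (treating y as constant): ∫M dx = x^2y + 2x^4 - 3x^2 + h(y).
Differentiate w.r.t. y and set equal to N: all terms match, so h'(y) = 0 and h is a constant absorbed into C.
General solution: x^2y + 2x^4 - 3x^2 = C.


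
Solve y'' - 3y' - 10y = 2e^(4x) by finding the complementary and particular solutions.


Characteristic roots of r² - 3r - 10 = 0 are 5, -2.
y_h = C₁e^(5x) + C₂e^(-2x).
Forcing exponent 4 is not a characteristic root; try y_p = Ae^(4x).
Substitute: A·(16 + (-3)·4 + (-10)) = A·-6 = 2, so A = -1/3.
General solution: y = C₁e^(5x) + C₂e^(-2x) - (1/3)e^(4x).


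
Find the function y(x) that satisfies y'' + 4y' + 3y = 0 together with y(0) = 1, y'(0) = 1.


Characteristic roots of r² + 4r + 3 = 0 are -1, -3.
General solution y = c₁ e^(-x) + c₂ e^(-3x).
Apply y(0) = 1: c₁ + c₂ = 1. Apply y'(0) = 1: -1 c₁ - 3 c₂ = 1.
Solve: c₁ = 2, c₂ = -1.
Particular solution: y = 2e^(-x) - e^(-3x).


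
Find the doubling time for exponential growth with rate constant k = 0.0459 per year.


Exponential growth: P(t) = P₀ e^(0.0459t). Set P(t)/P₀ = 2: e^(0.0459t) = 2.
Solve: t = ln(2)/0.0459 ≈ 15.10 years.


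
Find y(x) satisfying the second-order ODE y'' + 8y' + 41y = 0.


Characteristic equation: r² + 8r + 41 = 0.
Discriminant is negative; roots r = -4 ± 5i (complex conjugate pair).
General solution uses e^(α x)(C₁ cos(β x) + C₂ sin(β x)): y = e^(-4x)(C₁cos(5x) + C₂sin(5x)).


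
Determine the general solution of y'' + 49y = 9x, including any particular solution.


Homogeneous: r² + 49 = 0 ⇒ r = ±7i, y_h = C₁cos(7x) + C₂sin(7x).
Polynomial forcing; try y_p = Ax + B. Then y_p'' + 49 y_p = 49(Ax + B) = 9x, so B = 0 and A = 9/49.
General solution: y = C₁cos(7x) + C₂sin(7x) + (9/49)x.


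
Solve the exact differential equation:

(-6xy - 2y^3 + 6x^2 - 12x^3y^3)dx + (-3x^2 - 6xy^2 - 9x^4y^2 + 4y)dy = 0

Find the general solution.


Check exactness: ∂M/∂y = -6x - 6y^2 - 36x^3y^2 and ∂N/∂x = -6x - 6y^2 - 36x^3y^2; equal, so the equation is exact.
Integrate M with respect to x (treating y as constant): ∫M dx = -3x^2y - 2xy^3 + 2x^3 - 3x^4y^3 + h(y).
Differentiate w.r.t. y and set equal to N: the x-dependent terms already match, leaving h'(y) = 4y. Integrate: h(y) = 2y^2.
So F(x,y) = -3x^2y - 2xy^3 + 2x^3 - 3x^4y^3 + 2y^2.
General solution: -3x^2y - 2xy^3 + 2x^3 - 3x^4y^3 + 2y^2 = C.


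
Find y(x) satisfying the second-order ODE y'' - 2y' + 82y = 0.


Characteristic equation: r² - 2r + 82 = 0.
Discriminant is negative; roots r = 1 ± 9i (complex conjugate pair).
General solution uses e^(α x)(C₁ cos(β x) + C₂ sin(β x)): y = e^(x)(C₁cos(9x) + C₂sin(9x)).


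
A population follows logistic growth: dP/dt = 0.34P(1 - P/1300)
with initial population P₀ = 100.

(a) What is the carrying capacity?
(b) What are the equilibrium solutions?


Logistic ODE dP/dt = 0.34P(1 - P/1300) has equilibria where dP/dt = 0, i.e. P = 0 or P = 1300.
The coefficient (1 - P/K) = 0 when P = K, identifying K = 1300 as the carrying capacity.
(a) K = 1300; (b) equilibria P = 0 and P = 1300.


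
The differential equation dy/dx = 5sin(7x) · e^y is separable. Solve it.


Separate: e^(-y) dy = 5sin(7x) dx.
Integrate: -e^(-y) = -(5/7)cos(7x) + C₀.
Rearrange: e^(-y) = (5/7)cos(7x) + C.


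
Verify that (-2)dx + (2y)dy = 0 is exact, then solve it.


Check exactness: ∂M/∂y = 0 and ∂N/∂x = 0; equal, so the equation is exact.
Integrate M with respect to x (treating y as constant): ∫M dx = -2x + h(y).
Differentiate w.r.t. y and set equal to N: the x-dependent terms already match, leaving h'(y) = 2y. Integrate: h(y) = y^2.
So F(x,y) = y^2 - 2x.
General solution: y^2 - 2x = C.


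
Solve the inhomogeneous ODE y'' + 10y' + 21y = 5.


Characteristic roots of r² + 10r + 21 = 0 are -7, -3.
y_h = C₁e^(-7x) + C₂e^(-3x).
Constant forcing; try y_p = A. Then 21A = 5 ⇒ A = 5/21.
General solution: y = C₁e^(-7x) + C₂e^(-3x) + 5/21.


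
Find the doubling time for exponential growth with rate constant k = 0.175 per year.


Exponential growth: P(t) = P₀ e^(0.175t). Set P(t)/P₀ = 2: e^(0.175t) = 2.
Solve: t = ln(2)/0.175 ≈ 3.96 years.


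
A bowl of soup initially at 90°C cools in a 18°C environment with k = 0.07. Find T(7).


Newton's law: dT/dt = -k(T - T_a) has solution T(t) = T_a + (T₀ - T_a)e^(-kt).
Plug in T_a = 18, T₀ = 90, k = 0.07, t = 7: T(7) = 18 + (72)e^(-0.49) ≈ 62.1°C.


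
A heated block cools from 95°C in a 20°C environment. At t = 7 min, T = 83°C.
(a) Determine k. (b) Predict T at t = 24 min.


Newton's law: T(t) = T_a + (T₀ - T_a)e^(-kt).
(a) Use T(7) = 83: (83 - 20)/(95 - 20) = e^(-k·7), so k = -ln(0.840)/7 ≈ 0.0249.
(b) Apply k to t = 24: T(24) = 20 + (75)e^(-0.598) ≈ 61.3°C.


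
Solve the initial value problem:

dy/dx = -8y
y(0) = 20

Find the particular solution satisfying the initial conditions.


General solution of y' = -8y is y = Ce^(-8x).
Apply y(0) = 20: C = 20.
Particular solution: y = 20e^(-8x).


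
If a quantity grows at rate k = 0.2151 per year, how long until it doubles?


Exponential growth: P(t) = P₀ e^(0.2151t). Set P(t)/P₀ = 2: e^(0.2151t) = 2.
Solve: t = ln(2)/0.2151 ≈ 3.22 years.


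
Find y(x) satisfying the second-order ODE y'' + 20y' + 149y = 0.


Characteristic equation: r² + 20r + 149 = 0.
Discriminant is negative; roots r = -10 ± 7i (complex conjugate pair).
General solution uses e^(α x)(C₁ cos(β x) + C₂ sin(β x)): y = e^(-10x)(C₁cos(7x) + C₂sin(7x)).
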